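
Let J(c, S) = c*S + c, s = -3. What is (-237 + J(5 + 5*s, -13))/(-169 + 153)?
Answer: 117/16 ≈ 7.3125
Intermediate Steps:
J(c, S) = c + S*c (J(c, S) = S*c + c = c + S*c)
(-237 + J(5 + 5*s, -13))/(-169 + 153) = (-237 + (5 + 5*(-3))*(1 - 13))/(-169 + 153) = (-237 + (5 - 15)*(-12))/(-16) = (-237 - 10*(-12))*(-1/16) = (-237 + 120)*(-1/16) = -117*(-1/16) = 117/16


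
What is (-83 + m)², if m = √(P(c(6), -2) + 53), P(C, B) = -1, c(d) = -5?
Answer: 6941 - 332*√13 ≈ 5744.0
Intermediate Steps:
m = 2*√13 (m = √(-1 + 53) = √52 = 2*√13 ≈ 7.2111)
(-83 + m)² = (-83 + 2*√13)²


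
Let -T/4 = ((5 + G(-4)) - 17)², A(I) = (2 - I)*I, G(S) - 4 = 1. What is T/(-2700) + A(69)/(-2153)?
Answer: 3226022/1453275 ≈ 2.2198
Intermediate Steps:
G(S) = 5 (G(S) = 4 + 1 = 5)
A(I) = I*(2 - I)
T = -196 (T = -4*((5 + 5) - 17)² = -4*(10 - 17)² = -4*(-7)² = -4*49 = -196)
T/(-2700) + A(69)/(-2153) = -196/(-2700) + (69*(2 - 1*69))/(-2153) = -196*(-1/2700) + (69*(2 - 69))*(-1/2153) = 49/675 + (69*(-67))*(-1/2153) = 49/675 - 4623*(-1/2153) = 49/675 + 4623/2153 = 3226022/1453275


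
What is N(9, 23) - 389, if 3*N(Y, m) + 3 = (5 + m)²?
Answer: -386/3 ≈ -128.67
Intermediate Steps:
N(Y, m) = -1 + (5 + m)²/3
N(9, 23) - 389 = (-1 + (5 + 23)²/3) - 389 = (-1 + (⅓)*28²) - 389 = (-1 + (⅓)*784) - 389 = (-1 + 784/3) - 389 = 781/3 - 389 = -386/3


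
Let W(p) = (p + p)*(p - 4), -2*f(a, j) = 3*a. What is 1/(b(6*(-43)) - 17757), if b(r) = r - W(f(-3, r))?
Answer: -2/36039 ≈ -5.5495e-5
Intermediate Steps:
f(a, j) = -3*a/2
W(p) = 2*p*(-4 + p) (W(p) = (2*p)*(-4 + p) = 2*p*(-4 + p))
b(r) = -9/2 + r (b(r) = r - 2*(-3/2*(-3))*(-4 - 3/2*(-3)) = r - 2*9*(-4 + 9/2)/2 = r - 2*9/(2*2) = r - 1*9/2 = r - 9/2 = -9/2 + r)
1/(b(6*(-43)) - 17757) = 1/((-9/2 + 6*(-43)) - 17757) = 1/((-9/2 - 258) - 17757) = 1/(-525/2 - 17757) = 1/(-36039/2) = -2/36039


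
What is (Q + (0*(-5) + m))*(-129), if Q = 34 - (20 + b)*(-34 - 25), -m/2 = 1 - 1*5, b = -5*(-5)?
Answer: -347913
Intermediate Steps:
b = 25
m = 8 (m = -2*(1 - 1*5) = -2*(1 - 5) = -2*(-4) = 8)
Q = 2689 (Q = 34 - (20 + 25)*(-34 - 25) = 34 - 45*(-59) = 34 - 1*(-2655) = 34 + 2655 = 2689)
(Q + (0*(-5) + m))*(-129) = (2689 + (0*(-5) + 8))*(-129) = (2689 + (0 + 8))*(-129) = (2689 + 8)*(-129) = 2697*(-129) = -347913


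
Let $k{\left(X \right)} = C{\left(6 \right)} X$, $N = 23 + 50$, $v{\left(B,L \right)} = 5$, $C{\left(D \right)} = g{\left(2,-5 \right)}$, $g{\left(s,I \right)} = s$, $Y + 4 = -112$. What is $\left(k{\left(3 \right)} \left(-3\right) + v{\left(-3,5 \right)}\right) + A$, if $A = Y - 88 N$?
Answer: $-6553$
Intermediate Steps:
$Y = -116$ ($Y = -4 - 112 = -116$)
$C{\left(D \right)} = 2$
$N = 73$
$k{\left(X \right)} = 2 X$
$A = -6540$ ($A = -116 - 6424 = -6540$)
$\left(k{\left(3 \right)} \left(-3\right) + v{\left(-3,5 \right)}\right) + A = \left(2 \cdot 3 \left(-3\right) + 5\right) - 6540 = \left(6 \left(-3\right) + 5\right) - 6540 = \left(-18 + 5\right) - 6540 = -13 - 6540 = -6553$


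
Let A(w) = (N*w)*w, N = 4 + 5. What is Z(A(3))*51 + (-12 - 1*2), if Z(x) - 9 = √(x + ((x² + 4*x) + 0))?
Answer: 445 + 459*√86 ≈ 4701.6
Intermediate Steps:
N = 9
A(w) = 9*w² (A(w) = (9*w)*w = 9*w²)
Z(x) = 9 + √(x² + 5*x) (Z(x) = 9 + √(x + ((x² + 4*x) + 0)) = 9 + √(x + (x² + 4*x)) = 9 + √(x² + 5*x))
Z(A(3))*51 + (-12 - 1*2) = (9 + √((9*3²)*(5 + 9*3²)))*51 + (-12 - 1*2) = (9 + √((9*9)*(5 + 9*9)))*51 + (-12 - 2) = (9 + √(81*(5 + 81)))*51 - 14 = (9 + √(81*86))*51 - 14 = (9 + √6966)*51 - 14 = (9 + 9*√86)*51 - 14 = (459 + 459*√86) - 14 = 445 + 459*√86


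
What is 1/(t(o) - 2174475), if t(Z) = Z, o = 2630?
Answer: -1/2171845 ≈ -4.6044e-7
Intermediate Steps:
1/(t(o) - 2174475) = 1/(2630 - 2174475) = 1/(-2171845) = -1/2171845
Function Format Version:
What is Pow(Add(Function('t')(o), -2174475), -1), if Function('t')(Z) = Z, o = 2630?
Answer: Rational(-1, 2171845) ≈ -4.6044e-7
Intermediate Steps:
Pow(Add(Function('t')(o), -2174475), -1) = Pow(Add(2630, -2174475), -1) = Pow(-2171845, -1) = Rational(-1, 2171845)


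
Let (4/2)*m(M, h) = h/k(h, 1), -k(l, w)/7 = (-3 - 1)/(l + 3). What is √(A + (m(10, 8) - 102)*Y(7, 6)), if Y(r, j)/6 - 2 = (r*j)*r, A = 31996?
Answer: 2*I*√1792973/7 ≈ 382.58*I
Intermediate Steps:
Y(r, j) = 12 + 6*j*r² (Y(r, j) = 12 + 6*((r*j)*r) = 12 + 6*((j*r)*r) = 12 + 6*(j*r²) = 12 + 6*j*r²)
k(l, w) = 28/(3 + l) (k(l, w) = -7*(-3 - 1)/(l + 3) = -(-28)/(3 + l) = 28/(3 + l))
m(M, h) = h*(3/28 + h/28)/2 (m(M, h) = (h/((28/(3 + h))))/2 = (h*(3/28 + h/28))/2 = h*(3/28 + h/28)/2)
√(A + (m(10, 8) - 102)*Y(7, 6)) = √(31996 + ((1/56)*8*(3 + 8) - 102)*(12 + 6*6*7²)) = √(31996 + ((1/56)*8*11 - 102)*(12 + 6*6*49)) = √(31996 + (11/7 - 102)*(12 + 1764)) = √(31996 - 703/7*1776) = √(31996 - 1248528/7) = √(-1024556/7) = 2*I*√1792973/7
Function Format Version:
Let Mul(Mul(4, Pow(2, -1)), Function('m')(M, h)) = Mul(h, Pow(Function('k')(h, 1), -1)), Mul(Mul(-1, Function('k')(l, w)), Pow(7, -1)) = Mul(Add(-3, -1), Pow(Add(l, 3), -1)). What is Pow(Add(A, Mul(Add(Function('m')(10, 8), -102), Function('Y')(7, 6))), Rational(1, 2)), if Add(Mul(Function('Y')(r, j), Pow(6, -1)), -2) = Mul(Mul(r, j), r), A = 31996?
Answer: Mul(Rational(2, 7), I, Pow(1792973, Rational(1, 2))) ≈ Mul(382.58, I)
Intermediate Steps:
Function('Y')(r, j) = Add(12, Mul(6, j, Pow(r, 2))) (Function('Y')(r, j) = Add(12, Mul(6, Mul(Mul(r, j), r))) = Add(12, Mul(6, Mul(Mul(j, r), r))) = Add(12, Mul(6, Mul(j, Pow(r, 2)))) = Add(12, Mul(6, j, Pow(r, 2))))
Function('k')(l, w) = Mul(28, Pow(Add(3, l), -1)) (Function('k')(l, w) = Mul(-7, Mul(Add(-3, -1), Pow(Add(l, 3), -1))) = Mul(-7, Mul(-4, Pow(Add(3, l), -1))) = Mul(28, Pow(Add(3, l), -1)))
Function('m')(M, h) = Mul(Rational(1, 2), h, Add(Rational(3, 28), Mul(Rational(1, 28), h))) (Function('m')(M, h) = Mul(Rational(1, 2), Mul(h, Pow(Mul(28, Pow(Add(3, h), -1)), -1))) = Mul(Rational(1, 2), Mul(h, Add(Rational(3, 28), Mul(Rational(1, 28), h)))) = Mul(Rational(1, 2), h, Add(Rational(3, 28), Mul(Rational(1, 28), h))))
Pow(Add(A, Mul(Add(Function('m')(10, 8), -102), Function('Y')(7, 6))), Rational(1, 2)) = Pow(Add(31996, Mul(Add(Mul(Rational(1, 56), 8, Add(3, 8)), -102), Add(12, Mul(6, 6, Pow(7, 2))))), Rational(1, 2)) = Pow(Add(31996, Mul(Add(Mul(Rational(1, 56), 8, 11), -102), Add(12, Mul(6, 6, 49)))), Rational(1, 2)) = Pow(Add(31996, Mul(Add(Rational(11, 7), -102), Add(12, 1764))), Rational(1, 2)) = Pow(Add(31996, Mul(Rational(-703, 7), 1776)), Rational(1, 2)) = Pow(Add(31996, Rational(-1248528, 7)), Rational(1, 2)) = Pow(Rational(-1024556, 7), Rational(1, 2)) = Mul(Rational(2, 7), I, Pow(1792973, Rational(1, 2)))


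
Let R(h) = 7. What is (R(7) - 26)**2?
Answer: 361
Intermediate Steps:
(R(7) - 26)**2 = (7 - 26)**2 = (-19)**2 = 361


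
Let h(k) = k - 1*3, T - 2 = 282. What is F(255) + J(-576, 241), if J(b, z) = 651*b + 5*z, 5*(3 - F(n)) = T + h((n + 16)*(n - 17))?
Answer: -1933619/5 ≈ -3.8672e+5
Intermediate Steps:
T = 284 (T = 2 + 282 = 284)
h(k) = -3 + k (h(k) = k - 3 = -3 + k)
F(n) = -266/5 - (-17 + n)*(16 + n)/5 (F(n) = 3 - (284 + (-3 + (n + 16)*(n - 17)))/5 = 3 - (284 + (-3 + (16 + n)*(-17 + n)))/5 = 3 - (284 + (-3 + (-17 + n)*(16 + n)))/5 = 3 - (281 + (-17 + n)*(16 + n))/5 = 3 + (-281/5 - (-17 + n)*(16 + n)/5) = -266/5 - (-17 + n)*(16 + n)/5)
J(b, z) = 5*z + 651*b
F(255) + J(-576, 241) = (6/5 - 1/5*255**2 + (1/5)*255) + (5*241 + 651*(-576)) = (6/5 - 1/5*65025 + 51) + (1205 - 374976) = (6/5 - 13005 + 51) - 373771 = -64764/5 - 373771 = -1933619/5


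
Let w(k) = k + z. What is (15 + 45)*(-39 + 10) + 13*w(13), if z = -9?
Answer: -1688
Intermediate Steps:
w(k) = -9 + k (w(k) = k - 9 = -9 + k)
(15 + 45)*(-39 + 10) + 13*w(13) = (15 + 45)*(-39 + 10) + 13*(-9 + 13) = 60*(-29) + 13*4 = -1740 + 52 = -1688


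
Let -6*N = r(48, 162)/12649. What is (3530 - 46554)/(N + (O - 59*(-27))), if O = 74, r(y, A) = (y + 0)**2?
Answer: -544210576/21085499 ≈ -25.810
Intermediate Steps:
r(y, A) = y**2
N = -384/12649 (N = -48**2/(6*12649) = -384/12649 ≈ -0.030358)
(3530 - 46554)/(N + (O - 59*(-27))) = (3530 - 46554)/(-384/12649 + (74 - 59*(-27))) = -43024/(-384/12649 + (74 + 1593)) = -43024/(-384/12649 + 1667) = -43024/21085499/12649 = -43024*12649/21085499 = -544210576/21085499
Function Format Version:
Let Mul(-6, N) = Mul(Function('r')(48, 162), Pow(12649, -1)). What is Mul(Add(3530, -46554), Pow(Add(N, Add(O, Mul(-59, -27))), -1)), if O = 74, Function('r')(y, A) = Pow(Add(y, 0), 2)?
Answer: Rational(-544210576, 21085499) ≈ -25.810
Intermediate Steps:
Function('r')(y, A) = Pow(y, 2)
N = Rational(-384, 12649) (N = Mul(Rational(-1, 6), Mul(Pow(48, 2), Pow(12649, -1))) = Mul(Rational(-1, 6), Mul(2304, Rational(1, 12649))) = Mul(Rational(-1, 6), Rational(2304, 12649)) = Rational(-384, 12649) ≈ -0.030358)
Mul(Add(3530, -46554), Pow(Add(N, Add(O, Mul(-59, -27))), -1)) = Mul(Add(3530, -46554), Pow(Add(Rational(-384, 12649), Add(74, Mul(-59, -27))), -1)) = Mul(-43024, Pow(Add(Rational(-384, 12649), Add(74, 1593)), -1)) = Mul(-43024, Pow(Add(Rational(-384, 12649), 1667), -1)) = Mul(-43024, Pow(Rational(21085499, 12649), -1)) = Mul(-43024, Rational(12649, 21085499)) = Rational(-544210576, 21085499)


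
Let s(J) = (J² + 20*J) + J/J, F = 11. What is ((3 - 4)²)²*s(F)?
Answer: 342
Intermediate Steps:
s(J) = 1 + J² + 20*J (s(J) = (J² + 20*J) + 1 = 1 + J² + 20*J)
((3 - 4)²)²*s(F) = ((3 - 4)²)²*(1 + 11² + 20*11) = ((-1)²)²*(1 + 121 + 220) = 1²*342 = 1*342 = 342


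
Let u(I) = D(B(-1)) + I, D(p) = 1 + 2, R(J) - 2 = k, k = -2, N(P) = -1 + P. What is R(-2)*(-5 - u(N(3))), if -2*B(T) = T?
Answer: 0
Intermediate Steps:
B(T) = -T/2
R(J) = 0 (R(J) = 2 - 2 = 0)
D(p) = 3
u(I) = 3 + I
R(-2)*(-5 - u(N(3))) = 0*(-5 - (3 + (-1 + 3))) = 0*(-5 - (3 + 2)) = 0*(-5 - 1*5) = 0*(-5 - 5) = 0*(-10) = 0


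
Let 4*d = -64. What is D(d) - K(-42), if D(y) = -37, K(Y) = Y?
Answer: 5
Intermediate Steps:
d = -16 (d = (¼)*(-64) = -16)
D(d) - K(-42) = -37 - 1*(-42) = -37 + 42 = 5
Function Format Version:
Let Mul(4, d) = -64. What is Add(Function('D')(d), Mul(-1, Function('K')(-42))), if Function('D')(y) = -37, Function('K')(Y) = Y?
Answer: 5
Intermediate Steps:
d = -16 (d = Mul(Rational(1, 4), -64) = -16)
Add(Function('D')(d), Mul(-1, Function('K')(-42))) = Add(-37, Mul(-1, -42)) = Add(-37, 42) = 5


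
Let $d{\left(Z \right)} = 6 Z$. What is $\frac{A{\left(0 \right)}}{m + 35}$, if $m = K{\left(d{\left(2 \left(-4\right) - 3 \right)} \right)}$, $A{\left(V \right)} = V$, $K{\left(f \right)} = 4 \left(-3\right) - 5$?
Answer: $0$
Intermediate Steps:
$K{\left(f \right)} = -17$ ($K{\left(f \right)} = -12 - 5 = -17$)
$m = -17$
$\frac{A{\left(0 \right)}}{m + 35} = \frac{1}{-17 + 35} \cdot 0 = \frac{1}{18} \cdot 0 = 0$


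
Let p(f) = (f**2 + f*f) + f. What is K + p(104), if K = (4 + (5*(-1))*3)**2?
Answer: 21857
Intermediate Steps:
K = 121 (K = (4 - 5*3)**2 = (4 - 15)**2 = (-11)**2 = 121)
p(f) = f + 2*f**2 (p(f) = (f**2 + f**2) + f = 2*f**2 + f = f + 2*f**2)
K + p(104) = 121 + 104*(1 + 2*104) = 121 + 104*(1 + 208) = 121 + 104*209 = 121 + 21736 = 21857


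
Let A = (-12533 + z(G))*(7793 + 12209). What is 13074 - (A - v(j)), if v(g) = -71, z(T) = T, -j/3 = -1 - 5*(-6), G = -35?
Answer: 251398139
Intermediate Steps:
j = -87 (j = -3*(-1 - 5*(-6)) = -3*(-1 + 30) = -3*29 = -87)
A = -251385136 (A = (-12533 - 35)*(7793 + 12209) = -12568*20002 = -251385136)
13074 - (A - v(j)) = 13074 - (-251385136 - 1*(-71)) = 13074 - (-251385136 + 71) = 13074 - 1*(-251385065) = 13074 + 251385065 = 251398139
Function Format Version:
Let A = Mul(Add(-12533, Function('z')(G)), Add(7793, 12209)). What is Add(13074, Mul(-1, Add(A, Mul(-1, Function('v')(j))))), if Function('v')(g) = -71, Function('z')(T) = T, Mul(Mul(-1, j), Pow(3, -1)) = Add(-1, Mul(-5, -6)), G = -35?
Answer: 251398139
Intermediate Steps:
j = -87 (j = Mul(-3, Add(-1, Mul(-5, -6))) = Mul(-3, Add(-1, 30)) = Mul(-3, 29) = -87)
A = -251385136 (A = Mul(Add(-12533, -35), Add(7793, 12209)) = Mul(-12568, 20002) = -251385136)
Add(13074, Mul(-1, Add(A, Mul(-1, Function('v')(j))))) = Add(13074, Mul(-1, Add(-251385136, Mul(-1, -71)))) = Add(13074, Mul(-1, Add(-251385136, 71))) = Add(13074, Mul(-1, -251385065)) = Add(13074, 251385065) = 251398139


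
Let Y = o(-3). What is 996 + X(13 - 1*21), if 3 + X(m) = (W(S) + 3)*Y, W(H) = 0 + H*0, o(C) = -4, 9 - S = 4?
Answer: 981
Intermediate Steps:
S = 5 (S = 9 - 1*4 = 9 - 4 = 5)
Y = -4
W(H) = 0 (W(H) = 0 + 0 = 0)
X(m) = -15 (X(m) = -3 + (0 + 3)*(-4) = -3 + 3*(-4) = -3 - 12 = -15)
996 + X(13 - 1*21) = 996 - 15 = 981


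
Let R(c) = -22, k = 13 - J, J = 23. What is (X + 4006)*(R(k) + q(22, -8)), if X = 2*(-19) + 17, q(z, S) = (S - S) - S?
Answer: -55790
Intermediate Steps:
q(z, S) = -S (q(z, S) = 0 - S = -S)
k = -10 (k = 13 - 1*23 = 13 - 23 = -10)
X = -21 (X = -38 + 17 = -21)
(X + 4006)*(R(k) + q(22, -8)) = (-21 + 4006)*(-22 - 1*(-8)) = 3985*(-22 + 8) = 3985*(-14) = -55790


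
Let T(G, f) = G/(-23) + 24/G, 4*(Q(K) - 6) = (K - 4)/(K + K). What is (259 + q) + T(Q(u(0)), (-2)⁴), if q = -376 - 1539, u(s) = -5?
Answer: -126178427/76360 ≈ -1652.4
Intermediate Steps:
Q(K) = 6 + (-4 + K)/(8*K) (Q(K) = 6 + ((K - 4)/(K + K))/4 = 6 + ((-4 + K)/((2*K)))/4 = 6 + ((-4 + K)*(1/(2*K)))/4 = 6 + ((-4 + K)/(2*K))/4 = 6 + (-4 + K)/(8*K))
T(G, f) = 24/G - G/23 (T(G, f) = G*(-1/23) + 24/G = -G/23 + 24/G = 24/G - G/23)
q = -1915
(259 + q) + T(Q(u(0)), (-2)⁴) = (259 - 1915) + (24/(((⅛)*(-4 + 49*(-5))/(-5))) - (-4 + 49*(-5))/(184*(-5))) = -1656 + (24/(((⅛)*(-⅕)*(-4 - 245))) - (-1)*(-4 - 245)/(184*5)) = -1656 + (24/(((⅛)*(-⅕)*(-249))) - (-1)*(-249)/(184*5)) = -1656 + (24/(249/40) - 1/23*249/40) = -1656 + (24*(40/249) - 249/920) = -1656 + (320/83 - 249/920) = -1656 + 273733/76360 = -126178427/76360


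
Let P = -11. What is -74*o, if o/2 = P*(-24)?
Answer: -39072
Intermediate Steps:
o = 528 (o = 2*(-11*(-24)) = 2*264 = 528)
-74*o = -74*528 = -39072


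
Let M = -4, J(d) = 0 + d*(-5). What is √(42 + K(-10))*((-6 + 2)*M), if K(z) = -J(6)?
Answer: 96*√2 ≈ 135.76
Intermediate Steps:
J(d) = -5*d (J(d) = 0 - 5*d = -5*d)
K(z) = 30 (K(z) = -(-5)*6 = -1*(-30) = 30)
√(42 + K(-10))*((-6 + 2)*M) = √(42 + 30)*((-6 + 2)*(-4)) = √72*(-4*(-4)) = (6*√2)*16 = 96*√2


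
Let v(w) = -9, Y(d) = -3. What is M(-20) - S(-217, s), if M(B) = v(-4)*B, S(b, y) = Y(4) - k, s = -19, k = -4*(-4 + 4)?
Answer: 183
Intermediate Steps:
k = 0 (k = -4*0 = 0)
S(b, y) = -3 (S(b, y) = -3 - 1*0 = -3 + 0 = -3)
M(B) = -9*B
M(-20) - S(-217, s) = -9*(-20) - 1*(-3) = 180 + 3 = 183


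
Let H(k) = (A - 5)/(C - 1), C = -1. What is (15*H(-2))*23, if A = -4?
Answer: 3105/2 ≈ 1552.5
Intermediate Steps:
H(k) = 9/2 (H(k) = (-4 - 5)/(-1 - 1) = -9/(-2) = -9*(-½) = 9/2)
(15*H(-2))*23 = (15*(9/2))*23 = (135/2)*23 = 3105/2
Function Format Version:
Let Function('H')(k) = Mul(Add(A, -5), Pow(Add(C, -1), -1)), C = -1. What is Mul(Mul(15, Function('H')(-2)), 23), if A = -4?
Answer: Rational(3105, 2) ≈ 1552.5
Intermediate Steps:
Function('H')(k) = Rational(9, 2) (Function('H')(k) = Mul(Add(-4, -5), Pow(Add(-1, -1), -1)) = Mul(-9, Pow(-2, -1)) = Mul(-9, Rational(-1, 2)) = Rational(9, 2))
Mul(Mul(15, Function('H')(-2)), 23) = Mul(Mul(15, Rational(9, 2)), 23) = Mul(Rational(135, 2), 23) = Rational(3105, 2)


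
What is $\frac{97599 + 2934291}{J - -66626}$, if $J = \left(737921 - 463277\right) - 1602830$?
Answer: $- \frac{101063}{42052} \approx -2.4033$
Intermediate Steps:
$J = -1328186$ ($J = 274644 - 1602830 = -1328186$)
$\frac{97599 + 2934291}{J - -66626} = \frac{97599 + 2934291}{-1328186 - -66626} = \frac{3031890}{-1328186 + \left(66866 - 240\right)} = \frac{3031890}{-1328186 + 66626} = \frac{3031890}{-1261560} = 3031890 \left(- \frac{1}{1261560}\right) = - \frac{101063}{42052}$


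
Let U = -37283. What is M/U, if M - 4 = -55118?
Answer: 34/23 ≈ 1.4783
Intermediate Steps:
M = -55114 (M = 4 - 55118 = -55114)
M/U = -55114/(-37283) = -55114*(-1/37283) = 34/23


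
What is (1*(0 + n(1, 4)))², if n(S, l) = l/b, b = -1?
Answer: 16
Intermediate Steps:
n(S, l) = -l (n(S, l) = l/(-1) = l*(-1) = -l)
(1*(0 + n(1, 4)))² = (1*(0 - 1*4))² = (1*(0 - 4))² = (1*(-4))² = (-4)² = 16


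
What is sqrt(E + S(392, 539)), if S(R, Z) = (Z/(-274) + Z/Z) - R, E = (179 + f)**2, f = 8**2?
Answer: sqrt(4403660322)/274 ≈ 242.19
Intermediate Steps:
f = 64
E = 59049 (E = (179 + 64)**2 = 243**2 = 59049)
S(R, Z) = 1 - R - Z/274 (S(R, Z) = (Z*(-1/274) + 1) - R = (-Z/274 + 1) - R = (1 - Z/274) - R = 1 - R - Z/274)
sqrt(E + S(392, 539)) = sqrt(59049 + (1 - 1*392 - 1/274*539)) = sqrt(59049 + (1 - 392 - 539/274)) = sqrt(59049 - 107673/274) = sqrt(16071753/274) = sqrt(4403660322)/274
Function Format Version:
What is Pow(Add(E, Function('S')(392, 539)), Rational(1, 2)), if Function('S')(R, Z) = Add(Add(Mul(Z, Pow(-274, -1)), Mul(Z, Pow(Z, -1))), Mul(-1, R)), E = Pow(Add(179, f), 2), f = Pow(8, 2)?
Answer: Mul(Rational(1, 274), Pow(4403660322, Rational(1, 2))) ≈ 242.19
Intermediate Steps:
f = 64
E = 59049 (E = Pow(Add(179, 64), 2) = Pow(243, 2) = 59049)
Function('S')(R, Z) = Add(1, Mul(-1, R), Mul(Rational(-1, 274), Z)) (Function('S')(R, Z) = Add(Add(Mul(Z, Rational(-1, 274)), 1), Mul(-1, R)) = Add(Add(Mul(Rational(-1, 274), Z), 1), Mul(-1, R)) = Add(Add(1, Mul(Rational(-1, 274), Z)), Mul(-1, R)) = Add(1, Mul(-1, R), Mul(Rational(-1, 274), Z)))
Pow(Add(E, Function('S')(392, 539)), Rational(1, 2)) = Pow(Add(59049, Add(1, Mul(-1, 392), Mul(Rational(-1, 274), 539))), Rational(1, 2)) = Pow(Add(59049, Add(1, -392, Rational(-539, 274))), Rational(1, 2)) = Pow(Add(59049, Rational(-107673, 274)), Rational(1, 2)) = Pow(Rational(16071753, 274), Rational(1, 2)) = Mul(Rational(1, 274), Pow(4403660322, Rational(1, 2)))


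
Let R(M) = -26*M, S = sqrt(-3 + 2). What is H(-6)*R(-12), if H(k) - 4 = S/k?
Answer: 1248 - 52*I ≈ 1248.0 - 52.0*I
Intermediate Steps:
S = I (S = sqrt(-1) = I ≈ 1.0*I)
H(k) = 4 + I/k
H(-6)*R(-12) = (4 + I/(-6))*(-26*(-12)) = (4 + I*(-1/6))*312 = (4 - I/6)*312 = 1248 - 52*I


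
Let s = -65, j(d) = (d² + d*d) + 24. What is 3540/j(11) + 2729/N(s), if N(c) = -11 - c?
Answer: 458537/7182 ≈ 63.845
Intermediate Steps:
j(d) = 24 + 2*d² (j(d) = (d² + d²) + 24 = 2*d² + 24 = 24 + 2*d²)
3540/j(11) + 2729/N(s) = 3540/(24 + 2*11²) + 2729/(-11 - 1*(-65)) = 3540/(24 + 2*121) + 2729/(-11 + 65) = 3540/(24 + 242) + 2729/54 = 3540/266 + 2729*(1/54) = 3540*(1/266) + 2729/54 = 1770/133 + 2729/54 = 458537/7182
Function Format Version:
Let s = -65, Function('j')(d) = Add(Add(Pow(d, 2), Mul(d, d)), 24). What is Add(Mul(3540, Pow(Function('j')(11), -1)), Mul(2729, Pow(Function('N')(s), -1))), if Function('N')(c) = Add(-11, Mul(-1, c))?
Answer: Rational(458537, 7182) ≈ 63.845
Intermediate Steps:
Function('j')(d) = Add(24, Mul(2, Pow(d, 2))) (Function('j')(d) = Add(Add(Pow(d, 2), Pow(d, 2)), 24) = Add(Mul(2, Pow(d, 2)), 24) = Add(24, Mul(2, Pow(d, 2))))
Add(Mul(3540, Pow(Function('j')(11), -1)), Mul(2729, Pow(Function('N')(s), -1))) = Add(Mul(3540, Pow(Add(24, Mul(2, Pow(11, 2))), -1)), Mul(2729, Pow(Add(-11, Mul(-1, -65)), -1))) = Add(Mul(3540, Pow(Add(24, Mul(2, 121)), -1)), Mul(2729, Pow(Add(-11, 65), -1))) = Add(Mul(3540, Pow(Add(24, 242), -1)), Mul(2729, Pow(54, -1))) = Add(Mul(3540, Pow(266, -1)), Mul(2729, Rational(1, 54))) = Add(Mul(3540, Rational(1, 266)), Rational(2729, 54)) = Add(Rational(1770, 133), Rational(2729, 54)) = Rational(458537, 7182)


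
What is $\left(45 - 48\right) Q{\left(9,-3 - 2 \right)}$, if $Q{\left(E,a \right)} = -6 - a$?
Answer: $3$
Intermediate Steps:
$\left(45 - 48\right) Q{\left(9,-3 - 2 \right)} = \left(45 - 48\right) \left(-6 - \left(-3 - 2\right)\right) = - 3 \left(-6 - \left(-3 - 2\right)\right) = - 3 \left(-6 - -5\right) = - 3 \left(-6 + 5\right) = \left(-3\right) \left(-1\right) = 3$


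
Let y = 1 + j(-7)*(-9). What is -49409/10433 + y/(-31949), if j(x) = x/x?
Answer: -1578484677/333323917 ≈ -4.7356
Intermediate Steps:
j(x) = 1
y = -8 (y = 1 + 1*(-9) = 1 - 9 = -8)
-49409/10433 + y/(-31949) = -49409/10433 - 8/(-31949) = -49409*1/10433 - 8*(-1/31949) = -49409/10433 + 8/31949 = -1578484677/333323917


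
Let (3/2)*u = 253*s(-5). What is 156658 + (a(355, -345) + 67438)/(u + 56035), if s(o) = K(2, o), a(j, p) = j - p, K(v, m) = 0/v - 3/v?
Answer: 4369382347/27891 ≈ 1.5666e+5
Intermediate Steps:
K(v, m) = -3/v (K(v, m) = 0 - 3/v = -3/v)
s(o) = -3/2
u = -253 (u = 2*(253*(-3/2))/3 = (⅔)*(-759/2) = -253)
156658 + (a(355, -345) + 67438)/(u + 56035) = 156658 + ((355 - 1*(-345)) + 67438)/(-253 + 56035) = 156658 + ((355 + 345) + 67438)/55782 = 156658 + (700 + 67438)*(1/55782) = 156658 + 68138*(1/55782) = 156658 + 34069/27891 = 4369382347/27891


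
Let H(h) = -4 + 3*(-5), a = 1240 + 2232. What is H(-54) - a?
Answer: -3491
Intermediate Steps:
a = 3472
H(h) = -19 (H(h) = -4 - 15 = -19)
H(-54) - a = -19 - 1*3472 = -19 - 3472 = -3491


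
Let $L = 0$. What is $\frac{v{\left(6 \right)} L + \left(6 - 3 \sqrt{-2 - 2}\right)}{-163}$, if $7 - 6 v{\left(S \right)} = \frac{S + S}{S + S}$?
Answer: $- \frac{6}{163} + \frac{6 i}{163} \approx -0.03681 + 0.03681 i$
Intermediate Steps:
$v{\left(S \right)} = 1$ ($v{\left(S \right)} = \frac{7}{6} - \frac{\left(S + S\right) \frac{1}{S + S}}{6} = \frac{7}{6} - \frac{2 S \frac{1}{2 S}}{6} = \frac{7}{6} - \frac{1}{6} = 1$)
$\frac{v{\left(6 \right)} L + \left(6 - 3 \sqrt{-2 - 2}\right)}{-163} = \frac{1 \cdot 0 + \left(6 - 3 \sqrt{-2 - 2}\right)}{-163} = \left(0 + \left(6 - 3 \sqrt{-4}\right)\right) \left(- \frac{1}{163}\right) = \left(0 + \left(6 - 3 \cdot 2 i\right)\right) \left(- \frac{1}{163}\right) = \left(0 + \left(6 - 6 i\right)\right) \left(- \frac{1}{163}\right) = \left(6 - 6 i\right) \left(- \frac{1}{163}\right) = - \frac{6}{163} + \frac{6 i}{163}$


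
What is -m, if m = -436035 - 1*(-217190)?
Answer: 218845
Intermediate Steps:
m = -218845 (m = -436035 + 217190 = -218845)
-m = -1*(-218845) = 218845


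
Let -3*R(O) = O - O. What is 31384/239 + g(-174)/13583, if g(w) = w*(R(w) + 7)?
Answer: 425997770/3246337 ≈ 131.22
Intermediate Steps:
R(O) = 0 (R(O) = -(O - O)/3 = -1/3*0 = 0)
g(w) = 7*w (g(w) = w*(0 + 7) = w*7 = 7*w)
31384/239 + g(-174)/13583 = 31384/239 + (7*(-174))/13583 = 31384*(1/239) - 1218*1/13583 = 31384/239 - 1218/13583 = 425997770/3246337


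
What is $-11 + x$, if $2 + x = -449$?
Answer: $-462$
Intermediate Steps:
$x = -451$ ($x = -2 - 449 = -451$)
$-11 + x = -11 - 451 = -462$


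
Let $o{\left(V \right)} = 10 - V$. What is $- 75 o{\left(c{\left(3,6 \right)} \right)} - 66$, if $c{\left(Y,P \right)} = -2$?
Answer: $-966$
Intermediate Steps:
$- 75 o{\left(c{\left(3,6 \right)} \right)} - 66 = - 75 \left(10 - -2\right) - 66 = - 75 \left(10 + 2\right) - 66 = \left(-75\right) 12 - 66 = -900 - 66 = -966$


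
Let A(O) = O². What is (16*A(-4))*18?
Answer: 4608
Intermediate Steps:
(16*A(-4))*18 = (16*(-4)²)*18 = (16*16)*18 = 256*18 = 4608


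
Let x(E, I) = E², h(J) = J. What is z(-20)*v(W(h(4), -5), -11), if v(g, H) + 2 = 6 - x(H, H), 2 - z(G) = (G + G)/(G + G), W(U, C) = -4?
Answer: -117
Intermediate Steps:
z(G) = 1 (z(G) = 2 - (G + G)/(G + G) = 2 - 2*G/(2*G) = 2 - 2*G*1/(2*G) = 2 - 1*1 = 2 - 1 = 1)
v(g, H) = 4 - H² (v(g, H) = -2 + (6 - H²) = 4 - H²)
z(-20)*v(W(h(4), -5), -11) = 1*(4 - 1*(-11)²) = 1*(4 - 1*121) = 1*(4 - 121) = 1*(-117) = -117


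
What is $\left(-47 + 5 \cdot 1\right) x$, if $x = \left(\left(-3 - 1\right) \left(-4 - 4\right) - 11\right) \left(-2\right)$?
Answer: $1764$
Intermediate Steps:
$x = -42$ ($x = \left(\left(-4\right) \left(-8\right) - 11\right) \left(-2\right) = \left(32 - 11\right) \left(-2\right) = 21 \left(-2\right) = -42$)
$\left(-47 + 5 \cdot 1\right) x = \left(-47 + 5 \cdot 1\right) \left(-42\right) = \left(-47 + 5\right) \left(-42\right) = \left(-42\right) \left(-42\right) = 1764$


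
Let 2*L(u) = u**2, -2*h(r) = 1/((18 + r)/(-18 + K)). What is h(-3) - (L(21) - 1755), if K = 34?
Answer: 46019/30 ≈ 1534.0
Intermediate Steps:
h(r) = -1/(2*(9/8 + r/16)) (h(r) = -(-18 + 34)/(18 + r)/2 = -16/(18 + r)/2 = -1/(2*(9/8 + r/16)))
L(u) = u**2/2
h(-3) - (L(21) - 1755) = -8/(18 - 3) - ((1/2)*21**2 - 1755) = -8/15 - ((1/2)*441 - 1755) = -8*1/15 - (441/2 - 1755) = -8/15 - 1*(-3069/2) = -8/15 + 3069/2 = 46019/30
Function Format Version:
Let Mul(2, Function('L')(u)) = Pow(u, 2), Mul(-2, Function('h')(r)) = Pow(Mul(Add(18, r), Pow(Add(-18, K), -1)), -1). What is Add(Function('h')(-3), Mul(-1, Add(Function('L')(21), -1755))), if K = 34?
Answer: Rational(46019, 30) ≈ 1534.0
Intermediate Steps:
Function('h')(r) = Mul(Rational(-1, 2), Pow(Add(Rational(9, 8), Mul(Rational(1, 16), r)), -1)) (Function('h')(r) = Mul(Rational(-1, 2), Pow(Mul(Add(18, r), Pow(Add(-18, 34), -1)), -1)) = Mul(Rational(-1, 2), Pow(Mul(Add(18, r), Pow(16, -1)), -1)) = Mul(Rational(-1, 2), Pow(Mul(Add(18, r), Rational(1, 16)), -1)) = Mul(Rational(-1, 2), Pow(Add(Rational(9, 8), Mul(Rational(1, 16), r)), -1)))
Function('L')(u) = Mul(Rational(1, 2), Pow(u, 2))
Add(Function('h')(-3), Mul(-1, Add(Function('L')(21), -1755))) = Add(Mul(-8, Pow(Add(18, -3), -1)), Mul(-1, Add(Mul(Rational(1, 2), Pow(21, 2)), -1755))) = Add(Mul(-8, Pow(15, -1)), Mul(-1, Add(Mul(Rational(1, 2), 441), -1755))) = Add(Mul(-8, Rational(1, 15)), Mul(-1, Add(Rational(441, 2), -1755))) = Add(Rational(-8, 15), Mul(-1, Rational(-3069, 2))) = Add(Rational(-8, 15), Rational(3069, 2)) = Rational(46019, 30)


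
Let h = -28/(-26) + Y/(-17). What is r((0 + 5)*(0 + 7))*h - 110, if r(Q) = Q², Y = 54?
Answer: -592710/221 ≈ -2681.9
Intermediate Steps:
h = -464/221 (h = -28/(-26) + 54/(-17) = -28*(-1/26) + 54*(-1/17) = 14/13 - 54/17 = -464/221 ≈ -2.0995)
r((0 + 5)*(0 + 7))*h - 110 = ((0 + 5)*(0 + 7))²*(-464/221) - 110 = (5*7)²*(-464/221) - 110 = 35²*(-464/221) - 110 = 1225*(-464/221) - 110 = -568400/221 - 110 = -592710/221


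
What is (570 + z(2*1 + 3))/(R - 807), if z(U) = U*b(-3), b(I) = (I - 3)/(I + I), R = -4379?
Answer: -575/5186 ≈ -0.11088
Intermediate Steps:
b(I) = (-3 + I)/(2*I) (b(I) = (-3 + I)/((2*I)) = (-3 + I)*(1/(2*I)) = (-3 + I)/(2*I))
z(U) = U (z(U) = U*((½)*(-3 - 3)/(-3)) = U*((½)*(-⅓)*(-6)) = U*1 = U)
(570 + z(2*1 + 3))/(R - 807) = (570 + (2*1 + 3))/(-4379 - 807) = (570 + (2 + 3))/(-5186) = (570 + 5)*(-1/5186) = 575*(-1/5186) = -575/5186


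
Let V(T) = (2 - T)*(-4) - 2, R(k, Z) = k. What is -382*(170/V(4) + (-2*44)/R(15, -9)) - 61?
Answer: -129649/15 ≈ -8643.3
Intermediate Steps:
V(T) = -10 + 4*T (V(T) = (-8 + 4*T) - 2 = -10 + 4*T)
-382*(170/V(4) + (-2*44)/R(15, -9)) - 61 = -382*(170/(-10 + 4*4) - 2*44/15) - 61 = -382*(170/(-10 + 16) - 88*1/15) - 61 = -382*(170/6 - 88/15) - 61 = -382*(170*(1/6) - 88/15) - 61 = -382*(85/3 - 88/15) - 61 = -382*337/15 - 61 = -128734/15 - 61 = -129649/15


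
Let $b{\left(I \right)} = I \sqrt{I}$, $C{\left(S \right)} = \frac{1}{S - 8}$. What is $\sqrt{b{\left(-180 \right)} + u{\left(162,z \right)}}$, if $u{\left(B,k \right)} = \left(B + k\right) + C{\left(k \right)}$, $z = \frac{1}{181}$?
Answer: $\frac{2 \sqrt{2776058365335 - 18520724695230 i \sqrt{5}}}{261907} \approx 35.932 - 33.604 i$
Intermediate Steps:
$z = \frac{1}{181} \approx 0.0055249$
$C{\left(S \right)} = \frac{1}{-8 + S}$
$u{\left(B,k \right)} = B + k + \frac{1}{-8 + k}$ ($u{\left(B,k \right)} = \left(B + k\right) + \frac{1}{-8 + k} = B + k + \frac{1}{-8 + k}$)
$b{\left(I \right)} = I^{\frac{3}{2}}$
$\sqrt{b{\left(-180 \right)} + u{\left(162,z \right)}} = \sqrt{\left(-180\right)^{\frac{3}{2}} + \frac{1 + \left(-8 + \frac{1}{181}\right) \left(162 + \frac{1}{181}\right)}{-8 + \frac{1}{181}}} = \sqrt{- 1080 i \sqrt{5} + \frac{1 - \frac{42430381}{32761}}{- \frac{1447}{181}}} = \sqrt{- 1080 i \sqrt{5} - \frac{181 \left(1 - \frac{42430381}{32761}\right)}{1447}} = \sqrt{- 1080 i \sqrt{5} - - \frac{42397620}{261907}} = \sqrt{- 1080 i \sqrt{5} + \frac{42397620}{261907}} = \sqrt{\frac{42397620}{261907} - 1080 i \sqrt{5}}$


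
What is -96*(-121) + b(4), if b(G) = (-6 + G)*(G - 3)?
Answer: 11614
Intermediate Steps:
b(G) = (-6 + G)*(-3 + G)
-96*(-121) + b(4) = -96*(-121) + (18 + 4**2 - 9*4) = 11616 + (18 + 16 - 36) = 11616 - 2 = 11614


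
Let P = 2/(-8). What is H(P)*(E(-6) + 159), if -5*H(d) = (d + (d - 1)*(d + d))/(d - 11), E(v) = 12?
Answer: 57/50 ≈ 1.1400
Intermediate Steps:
P = -¼ (P = 2*(-⅛) = -¼ ≈ -0.25000)
H(d) = -(d + 2*d*(-1 + d))/(5*(-11 + d)) (H(d) = -(d + (d - 1)*(d + d))/(5*(d - 11)) = -(d + (-1 + d)*(2*d))/(5*(-11 + d)) = -(d + 2*d*(-1 + d))/(5*(-11 + d)))
H(P)*(E(-6) + 159) = ((⅕)*(-¼)*(1 - 2*(-¼))/(-11 - ¼))*(12 + 159) = ((⅕)*(-¼)*(1 + ½)/(-45/4))*171 = ((⅕)*(-¼)*(-4/45)*(3/2))*171 = (1/150)*171 = 57/50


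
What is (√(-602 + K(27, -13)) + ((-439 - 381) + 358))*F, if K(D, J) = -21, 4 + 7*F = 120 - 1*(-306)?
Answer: -27852 + 422*I*√623/7 ≈ -27852.0 + 1504.7*I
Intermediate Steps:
F = 422/7 (F = -4/7 + (120 - 1*(-306))/7 = -4/7 + (120 + 306)/7 = -4/7 + (⅐)*426 = -4/7 + 426/7 = 422/7 ≈ 60.286)
(√(-602 + K(27, -13)) + ((-439 - 381) + 358))*F = (√(-602 - 21) + ((-439 - 381) + 358))*(422/7) = (√(-623) + (-820 + 358))*(422/7) = (I*√623 - 462)*(422/7) = (-462 + I*√623)*(422/7) = -27852 + 422*I*√623/7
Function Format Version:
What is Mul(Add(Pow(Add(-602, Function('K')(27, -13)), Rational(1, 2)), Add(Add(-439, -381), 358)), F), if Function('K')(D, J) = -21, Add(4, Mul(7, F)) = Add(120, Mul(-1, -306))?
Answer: Add(-27852, Mul(Rational(422, 7), I, Pow(623, Rational(1, 2)))) ≈ Add(-27852., Mul(1504.7, I))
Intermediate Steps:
F = Rational(422, 7) (F = Add(Rational(-4, 7), Mul(Rational(1, 7), Add(120, Mul(-1, -306)))) = Add(Rational(-4, 7), Mul(Rational(1, 7), Add(120, 306))) = Add(Rational(-4, 7), Mul(Rational(1, 7), 426)) = Add(Rational(-4, 7), Rational(426, 7)) = Rational(422, 7) ≈ 60.286)
Mul(Add(Pow(Add(-602, Function('K')(27, -13)), Rational(1, 2)), Add(Add(-439, -381), 358)), F) = Mul(Add(Pow(Add(-602, -21), Rational(1, 2)), Add(Add(-439, -381), 358)), Rational(422, 7)) = Mul(Add(Pow(-623, Rational(1, 2)), Add(-820, 358)), Rational(422, 7)) = Mul(Add(Mul(I, Pow(623, Rational(1, 2))), -462), Rational(422, 7)) = Mul(Add(-462, Mul(I, Pow(623, Rational(1, 2)))), Rational(422, 7)) = Add(-27852, Mul(Rational(422, 7), I, Pow(623, Rational(1, 2))))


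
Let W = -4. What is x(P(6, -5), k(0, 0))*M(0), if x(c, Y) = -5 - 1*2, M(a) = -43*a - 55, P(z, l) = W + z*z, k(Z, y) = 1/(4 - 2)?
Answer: 385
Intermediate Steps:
k(Z, y) = ½ (k(Z, y) = 1/2 = ½)
P(z, l) = -4 + z² (P(z, l) = -4 + z*z = -4 + z²)
M(a) = -55 - 43*a
x(c, Y) = -7 (x(c, Y) = -5 - 2 = -7)
x(P(6, -5), k(0, 0))*M(0) = -7*(-55 - 43*0) = -7*(-55 + 0) = -7*(-55) = 385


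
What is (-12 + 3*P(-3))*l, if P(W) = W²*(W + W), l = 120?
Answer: -20880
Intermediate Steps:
P(W) = 2*W³ (P(W) = W²*(2*W) = 2*W³)
(-12 + 3*P(-3))*l = (-12 + 3*(2*(-3)³))*120 = (-12 + 3*(2*(-27)))*120 = (-12 + 3*(-54))*120 = (-12 - 162)*120 = -174*120 = -20880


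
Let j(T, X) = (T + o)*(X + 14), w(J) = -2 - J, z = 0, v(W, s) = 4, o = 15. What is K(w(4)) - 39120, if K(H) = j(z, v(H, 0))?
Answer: -38850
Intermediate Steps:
j(T, X) = (14 + X)*(15 + T) (j(T, X) = (T + 15)*(X + 14) = (15 + T)*(14 + X) = (14 + X)*(15 + T))
K(H) = 270 (K(H) = 210 + 14*0 + 15*4 + 0*4 = 210 + 0 + 60 + 0 = 270)
K(w(4)) - 39120 = 270 - 39120 = -38850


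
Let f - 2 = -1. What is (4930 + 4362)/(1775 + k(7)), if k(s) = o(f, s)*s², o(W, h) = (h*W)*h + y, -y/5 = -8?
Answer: 2323/1534 ≈ 1.5143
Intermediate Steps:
y = 40 (y = -5*(-8) = 40)
f = 1 (f = 2 - 1 = 1)
o(W, h) = 40 + W*h² (o(W, h) = (h*W)*h + 40 = (W*h)*h + 40 = W*h² + 40 = 40 + W*h²)
k(s) = s²*(40 + s²) (k(s) = (40 + 1*s²)*s² = (40 + s²)*s² = s²*(40 + s²))
(4930 + 4362)/(1775 + k(7)) = (4930 + 4362)/(1775 + 7²*(40 + 7²)) = 9292/(1775 + 49*(40 + 49)) = 9292/(1775 + 49*89) = 9292/(1775 + 4361) = 9292/6136 = 9292*(1/6136) = 2323/1534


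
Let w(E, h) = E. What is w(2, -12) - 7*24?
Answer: -166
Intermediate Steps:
w(2, -12) - 7*24 = 2 - 7*24 = 2 - 1*168 = 2 - 168 = -166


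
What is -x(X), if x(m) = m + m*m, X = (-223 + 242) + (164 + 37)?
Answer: -48620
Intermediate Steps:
X = 220 (X = 19 + 201 = 220)
x(m) = m + m**2
-x(X) = -220*(1 + 220) = -220*221 = -1*48620 = -48620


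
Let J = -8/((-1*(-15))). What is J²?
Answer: 64/225 ≈ 0.28444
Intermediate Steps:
J = -8/15 ≈ -0.53333
J² = (-8/15)² = 64/225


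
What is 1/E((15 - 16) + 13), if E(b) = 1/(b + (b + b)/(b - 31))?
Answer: 204/19 ≈ 10.737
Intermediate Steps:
E(b) = 1/(b + 2*b/(-31 + b)) (E(b) = 1/(b + (2*b)/(-31 + b)) = 1/(b + 2*b/(-31 + b)))
1/E((15 - 16) + 13) = 1/((-31 + ((15 - 16) + 13))/(((15 - 16) + 13)*(-29 + ((15 - 16) + 13)))) = 1/((-31 + (-1 + 13))/((-1 + 13)*(-29 + (-1 + 13)))) = 1/((-31 + 12)/(12*(-29 + 12))) = 1/((1/12)*(-19)/(-17)) = 1/((1/12)*(-1/17)*(-19)) = 1/(19/204) = 204/19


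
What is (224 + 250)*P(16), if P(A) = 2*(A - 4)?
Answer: 11376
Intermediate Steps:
P(A) = -8 + 2*A (P(A) = 2*(-4 + A) = -8 + 2*A)
(224 + 250)*P(16) = (224 + 250)*(-8 + 2*16) = 474*(-8 + 32) = 474*24 = 11376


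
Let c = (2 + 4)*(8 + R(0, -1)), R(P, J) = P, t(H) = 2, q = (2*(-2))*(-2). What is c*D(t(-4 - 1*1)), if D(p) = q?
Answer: 384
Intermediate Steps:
q = 8 (q = -4*(-2) = 8)
D(p) = 8
c = 48 (c = (2 + 4)*(8 + 0) = 6*8 = 48)
c*D(t(-4 - 1*1)) = 48*8 = 384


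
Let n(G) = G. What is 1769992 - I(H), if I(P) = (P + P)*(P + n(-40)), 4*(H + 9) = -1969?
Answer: 9819111/8 ≈ 1.2274e+6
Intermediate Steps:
H = -2005/4 (H = -9 + (¼)*(-1969) = -9 - 1969/4 = -2005/4 ≈ -501.25)
I(P) = 2*P*(-40 + P) (I(P) = (P + P)*(P - 40) = (2*P)*(-40 + P) = 2*P*(-40 + P))
1769992 - I(H) = 1769992 - 2*(-2005)*(-40 - 2005/4)/4 = 1769992 - 2*(-2005)*(-2165)/(4*4) = 1769992 - 1*4340825/8 = 1769992 - 4340825/8 = 9819111/8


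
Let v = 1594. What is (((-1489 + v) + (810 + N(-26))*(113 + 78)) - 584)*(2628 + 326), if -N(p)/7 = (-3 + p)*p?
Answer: -2522323118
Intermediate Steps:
N(p) = -7*p*(-3 + p) (N(p) = -7*(-3 + p)*p = -7*p*(-3 + p))
(((-1489 + v) + (810 + N(-26))*(113 + 78)) - 584)*(2628 + 326) = (((-1489 + 1594) + (810 + 7*(-26)*(3 - 1*(-26)))*(113 + 78)) - 584)*(2628 + 326) = ((105 + (810 + 7*(-26)*(3 + 26))*191) - 584)*2954 = ((105 + (810 + 7*(-26)*29)*191) - 584)*2954 = ((105 + (810 - 5278)*191) - 584)*2954 = ((105 - 4468*191) - 584)*2954 = ((105 - 853388) - 584)*2954 = (-853283 - 584)*2954 = -853867*2954 = -2522323118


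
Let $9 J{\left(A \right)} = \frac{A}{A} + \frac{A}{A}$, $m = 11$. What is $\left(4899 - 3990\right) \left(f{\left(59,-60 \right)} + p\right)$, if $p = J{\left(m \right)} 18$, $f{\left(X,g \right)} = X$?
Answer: $57267$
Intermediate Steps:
$J{\left(A \right)} = \frac{2}{9}$ ($J{\left(A \right)} = \frac{\frac{A}{A} + \frac{A}{A}}{9} = \frac{1 + 1}{9} = \frac{1}{9} \cdot 2 = \frac{2}{9}$)
$p = 4$ ($p = \frac{2}{9} \cdot 18 = 4$)
$\left(4899 - 3990\right) \left(f{\left(59,-60 \right)} + p\right) = \left(4899 - 3990\right) \left(59 + 4\right) = 909 \cdot 63 = 57267$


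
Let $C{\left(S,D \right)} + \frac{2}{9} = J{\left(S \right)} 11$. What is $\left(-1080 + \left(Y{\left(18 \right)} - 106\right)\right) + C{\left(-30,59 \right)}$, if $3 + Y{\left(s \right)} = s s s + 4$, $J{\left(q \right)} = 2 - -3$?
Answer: $\frac{42316}{9} \approx 4701.8$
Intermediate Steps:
$J{\left(q \right)} = 5$ ($J{\left(q \right)} = 2 + 3 = 5$)
$Y{\left(s \right)} = 1 + s^{3}$ ($Y{\left(s \right)} = -3 + \left(s s s + 4\right) = -3 + \left(s s^{2} + 4\right) = -3 + \left(s^{3} + 4\right) = -3 + \left(4 + s^{3}\right) = 1 + s^{3}$)
$C{\left(S,D \right)} = \frac{493}{9}$ ($C{\left(S,D \right)} = - \frac{2}{9} + 5 \cdot 11 = - \frac{2}{9} + 55 = \frac{493}{9}$)
$\left(-1080 + \left(Y{\left(18 \right)} - 106\right)\right) + C{\left(-30,59 \right)} = \left(-1080 + \left(\left(1 + 18^{3}\right) - 106\right)\right) + \frac{493}{9} = \left(-1080 + \left(\left(1 + 5832\right) - 106\right)\right) + \frac{493}{9} = \left(-1080 + \left(5833 - 106\right)\right) + \frac{493}{9} = \left(-1080 + 5727\right) + \frac{493}{9} = 4647 + \frac{493}{9} = \frac{42316}{9}$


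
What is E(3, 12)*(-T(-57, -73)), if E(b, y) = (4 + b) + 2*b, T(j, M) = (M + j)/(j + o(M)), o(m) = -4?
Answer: -1690/61 ≈ -27.705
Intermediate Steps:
T(j, M) = (M + j)/(-4 + j) (T(j, M) = (M + j)/(j - 4) = (M + j)/(-4 + j))
E(b, y) = 4 + 3*b
E(3, 12)*(-T(-57, -73)) = (4 + 3*3)*(-(-73 - 57)/(-4 - 57)) = (4 + 9)*(-(-130)/(-61)) = 13*(-(-1)*(-130)/61) = 13*(-1*130/61) = 13*(-130/61) = -1690/61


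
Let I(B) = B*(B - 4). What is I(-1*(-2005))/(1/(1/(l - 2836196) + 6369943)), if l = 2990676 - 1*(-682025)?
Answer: 49144655607679168/1923 ≈ 2.5556e+13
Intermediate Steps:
l = 3672701 (l = 2990676 + 682025 = 3672701)
I(B) = B*(-4 + B)
I(-1*(-2005))/(1/(1/(l - 2836196) + 6369943)) = ((-1*(-2005))*(-4 - 1*(-2005)))/(1/(1/(3672701 - 2836196) + 6369943)) = (2005*(-4 + 2005))/(1/(1/836505 + 6369943)) = (2005*2001)/(1/(1/836505 + 6369943)) = 4012005/(1/(5328489169216/836505)) = 4012005/(836505/5328489169216) = 4012005*(5328489169216/836505) = 49144655607679168/1923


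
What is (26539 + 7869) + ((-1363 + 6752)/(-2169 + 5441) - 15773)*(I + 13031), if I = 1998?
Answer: -775441934167/3272 ≈ -2.3699e+8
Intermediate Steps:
(26539 + 7869) + ((-1363 + 6752)/(-2169 + 5441) - 15773)*(I + 13031) = (26539 + 7869) + ((-1363 + 6752)/(-2169 + 5441) - 15773)*(1998 + 13031) = 34408 + (5389/3272 - 15773)*15029 = 34408 - 51603867/3272*15029 = 34408 - 775554517143/3272 = -775441934167/3272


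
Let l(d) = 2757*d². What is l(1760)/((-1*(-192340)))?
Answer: 427004160/9617 ≈ 44401.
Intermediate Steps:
l(1760)/((-1*(-192340))) = (2757*1760²)/((-1*(-192340))) = (2757*3097600)/192340 = 8540083200*(1/192340) = 427004160/9617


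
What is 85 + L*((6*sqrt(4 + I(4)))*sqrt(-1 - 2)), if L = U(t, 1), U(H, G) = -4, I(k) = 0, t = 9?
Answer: 85 - 48*I*sqrt(3) ≈ 85.0 - 83.138*I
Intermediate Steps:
L = -4
85 + L*((6*sqrt(4 + I(4)))*sqrt(-1 - 2)) = 85 - 4*6*sqrt(4 + 0)*sqrt(-1 - 2) = 85 - 4*6*sqrt(4)*sqrt(-3) = 85 - 4*6*2*I*sqrt(3) = 85 - 48*I*sqrt(3)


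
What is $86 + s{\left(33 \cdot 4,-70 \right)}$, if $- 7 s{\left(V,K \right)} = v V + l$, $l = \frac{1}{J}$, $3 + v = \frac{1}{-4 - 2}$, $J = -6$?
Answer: $\frac{6121}{42} \approx 145.74$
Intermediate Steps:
$v = - \frac{19}{6}$ ($v = -3 + \frac{1}{-4 - 2} = -3 + \frac{1}{-6} = -3 - \frac{1}{6} = - \frac{19}{6} \approx -3.1667$)
$l = - \frac{1}{6}$ ($l = \frac{1}{-6} = - \frac{1}{6} \approx -0.16667$)
$s{\left(V,K \right)} = \frac{1}{42} + \frac{19 V}{42}$ ($s{\left(V,K \right)} = - \frac{- \frac{19 V}{6} - \frac{1}{6}}{7} = - \frac{- \frac{1}{6} - \frac{19 V}{6}}{7} = \frac{1}{42} + \frac{19 V}{42}$)
$86 + s{\left(33 \cdot 4,-70 \right)} = 86 + \left(\frac{1}{42} + \frac{19 \cdot 33 \cdot 4}{42}\right) = 86 + \left(\frac{1}{42} + \frac{19}{42} \cdot 132\right) = 86 + \left(\frac{1}{42} + \frac{418}{7}\right) = 86 + \frac{2509}{42} = \frac{6121}{42}$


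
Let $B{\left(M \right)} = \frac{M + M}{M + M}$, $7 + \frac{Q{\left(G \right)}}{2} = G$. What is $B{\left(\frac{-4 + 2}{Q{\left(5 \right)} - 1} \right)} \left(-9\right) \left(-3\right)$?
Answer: $27$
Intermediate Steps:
$Q{\left(G \right)} = -14 + 2 G$
$B{\left(M \right)} = 1$ ($B{\left(M \right)} = \frac{2 M}{2 M} = 2 M \frac{1}{2 M} = 1$)
$B{\left(\frac{-4 + 2}{Q{\left(5 \right)} - 1} \right)} \left(-9\right) \left(-3\right) = 1 \left(-9\right) \left(-3\right) = \left(-9\right) \left(-3\right) = 27$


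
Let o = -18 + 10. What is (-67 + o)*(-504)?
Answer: 37800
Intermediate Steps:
o = -8
(-67 + o)*(-504) = (-67 - 8)*(-504) = -75*(-504) = 37800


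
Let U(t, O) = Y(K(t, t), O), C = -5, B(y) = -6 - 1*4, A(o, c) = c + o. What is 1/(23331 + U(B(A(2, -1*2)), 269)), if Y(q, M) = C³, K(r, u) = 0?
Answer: 1/23206 ≈ 4.3092e-5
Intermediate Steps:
B(y) = -10 (B(y) = -6 - 4 = -10)
Y(q, M) = -125 (Y(q, M) = (-5)³ = -125)
U(t, O) = -125
1/(23331 + U(B(A(2, -1*2)), 269)) = 1/(23331 - 125) = 1/23206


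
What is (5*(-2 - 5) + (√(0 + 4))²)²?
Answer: 961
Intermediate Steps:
(5*(-2 - 5) + (√(0 + 4))²)² = (5*(-7) + (√4)²)² = (-35 + 2²)² = (-35 + 4)² = (-31)² = 961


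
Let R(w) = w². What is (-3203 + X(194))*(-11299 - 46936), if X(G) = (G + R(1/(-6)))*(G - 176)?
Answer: -33718065/2 ≈ -1.6859e+7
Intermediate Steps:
X(G) = (-176 + G)*(1/36 + G) (X(G) = (G + (1/(-6))²)*(G - 176) = (G + (-⅙)²)*(-176 + G) = (G + 1/36)*(-176 + G) = (1/36 + G)*(-176 + G) = (-176 + G)*(1/36 + G))
(-3203 + X(194))*(-11299 - 46936) = (-3203 + (-44/9 + 194² - 6335/36*194))*(-11299 - 46936) = (-3203 + (-44/9 + 37636 - 614495/18))*(-58235) = (-3203 + 6985/2)*(-58235) = (579/2)*(-58235) = -33718065/2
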